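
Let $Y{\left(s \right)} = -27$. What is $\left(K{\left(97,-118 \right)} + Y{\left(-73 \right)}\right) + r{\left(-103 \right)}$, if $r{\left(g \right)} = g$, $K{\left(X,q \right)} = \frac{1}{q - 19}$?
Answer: $- \frac{17811}{137} \approx -130.01$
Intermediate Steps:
$K{\left(X,q \right)} = \frac{1}{-19 + q}$
$\left(K{\left(97,-118 \right)} + Y{\left(-73 \right)}\right) + r{\left(-103 \right)} = \left(\frac{1}{-19 - 118} - 27\right) - 103 = \left(\frac{1}{-137} - 27\right) - 103 = \left(- \frac{1}{137} - 27\right) - 103 = - \frac{3700}{137} - 103 = - \frac{17811}{137}$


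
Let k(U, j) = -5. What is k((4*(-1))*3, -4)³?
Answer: -125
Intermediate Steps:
k((4*(-1))*3, -4)³ = (-5)³ = -125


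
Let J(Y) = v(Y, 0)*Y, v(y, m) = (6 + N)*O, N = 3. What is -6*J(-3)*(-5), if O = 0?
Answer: 0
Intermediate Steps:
v(y, m) = 0 (v(y, m) = (6 + 3)*0 = 9*0 = 0)
J(Y) = 0 (J(Y) = 0*Y = 0)
-6*J(-3)*(-5) = -6*0*(-5) = 0*(-5) = 0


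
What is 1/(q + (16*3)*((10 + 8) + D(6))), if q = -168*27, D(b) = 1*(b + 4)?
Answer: -1/3192 ≈ -0.00031328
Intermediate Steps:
D(b) = 4 + b (D(b) = 1*(4 + b) = 4 + b)
q = -4536
1/(q + (16*3)*((10 + 8) + D(6))) = 1/(-4536 + (16*3)*((10 + 8) + (4 + 6))) = 1/(-4536 + 48*(18 + 10)) = 1/(-4536 + 48*28) = 1/(-4536 + 1344) = 1/(-3192) = -1/3192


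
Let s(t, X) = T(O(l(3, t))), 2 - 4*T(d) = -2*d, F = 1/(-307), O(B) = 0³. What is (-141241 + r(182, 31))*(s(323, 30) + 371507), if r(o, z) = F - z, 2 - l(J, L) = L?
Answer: -32224935772575/614 ≈ -5.2484e+10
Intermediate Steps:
l(J, L) = 2 - L
O(B) = 0
F = -1/307 ≈ -0.0032573
T(d) = ½ + d/2 (T(d) = ½ - (-1)*d/2 = ½ + d/2)
s(t, X) = ½ (s(t, X) = ½ + (½)*0 = ½ + 0 = ½)
r(o, z) = -1/307 - z
(-141241 + r(182, 31))*(s(323, 30) + 371507) = (-141241 + (-1/307 - 1*31))*(½ + 371507) = (-141241 + (-1/307 - 31))*(743015/2) = (-141241 - 9518/307)*(743015/2) = -43370505/307*743015/2 = -32224935772575/614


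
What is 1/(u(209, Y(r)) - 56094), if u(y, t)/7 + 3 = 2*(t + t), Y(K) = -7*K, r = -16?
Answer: -1/52979 ≈ -1.8875e-5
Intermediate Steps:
u(y, t) = -21 + 28*t (u(y, t) = -21 + 7*(2*(t + t)) = -21 + 7*(2*(2*t)) = -21 + 7*(4*t) = -21 + 28*t)
1/(u(209, Y(r)) - 56094) = 1/((-21 + 28*(-7*(-16))) - 56094) = 1/((-21 + 28*112) - 56094) = 1/((-21 + 3136) - 56094) = 1/(3115 - 56094) = 1/(-52979) = -1/52979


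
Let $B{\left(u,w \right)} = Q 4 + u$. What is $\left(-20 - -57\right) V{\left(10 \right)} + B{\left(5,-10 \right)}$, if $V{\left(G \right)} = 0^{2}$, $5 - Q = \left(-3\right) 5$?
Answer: $85$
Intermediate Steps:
$Q = 20$ ($Q = 5 - \left(-3\right) 5 = 5 - -15 = 5 + 15 = 20$)
$B{\left(u,w \right)} = 80 + u$ ($B{\left(u,w \right)} = 20 \cdot 4 + u = 80 + u$)
$V{\left(G \right)} = 0$
$\left(-20 - -57\right) V{\left(10 \right)} + B{\left(5,-10 \right)} = \left(-20 - -57\right) 0 + \left(80 + 5\right) = \left(-20 + 57\right) 0 + 85 = 37 \cdot 0 + 85 = 0 + 85 = 85$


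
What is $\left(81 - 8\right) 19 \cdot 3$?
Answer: $4161$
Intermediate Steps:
$\left(81 - 8\right) 19 \cdot 3 = 73 \cdot 57 = 4161$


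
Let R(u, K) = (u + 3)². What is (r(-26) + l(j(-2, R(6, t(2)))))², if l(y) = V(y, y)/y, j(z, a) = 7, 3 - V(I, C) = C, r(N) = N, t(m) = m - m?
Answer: 34596/49 ≈ 706.04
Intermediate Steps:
t(m) = 0
R(u, K) = (3 + u)²
V(I, C) = 3 - C
l(y) = (3 - y)/y
(r(-26) + l(j(-2, R(6, t(2)))))² = (-26 + (3 - 1*7)/7)² = (-26 + (3 - 7)/7)² = (-26 + (⅐)*(-4))² = (-26 - 4/7)² = (-186/7)² = 34596/49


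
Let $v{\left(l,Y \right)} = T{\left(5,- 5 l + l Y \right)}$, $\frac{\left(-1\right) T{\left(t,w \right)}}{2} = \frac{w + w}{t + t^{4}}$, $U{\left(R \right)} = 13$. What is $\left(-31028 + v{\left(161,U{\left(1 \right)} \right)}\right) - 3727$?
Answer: $- \frac{1564343}{45} \approx -34763.0$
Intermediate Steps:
$T{\left(t,w \right)} = - \frac{4 w}{t + t^{4}}$ ($T{\left(t,w \right)} = - 2 \frac{w + w}{t + t^{4}} = - 2 \frac{2 w}{t + t^{4}} = - \frac{4 w}{t + t^{4}}$)
$v{\left(l,Y \right)} = \frac{2 l}{63} - \frac{2 Y l}{315}$ ($v{\left(l,Y \right)} = - \frac{4 \left(- 5 l + l Y\right)}{5 + 5^{4}} = - \frac{4 \left(- 5 l + Y l\right)}{5 + 625} = - \frac{4 \left(- 5 l + Y l\right)}{630} = \left(-4\right) \left(- 5 l + Y l\right) \frac{1}{630} = \frac{2 l}{63} - \frac{2 Y l}{315}$)
$\left(-31028 + v{\left(161,U{\left(1 \right)} \right)}\right) - 3727 = \left(-31028 + \frac{2}{315} \cdot 161 \left(5 - 13\right)\right) - 3727 = \left(-31028 + \frac{2}{315} \cdot 161 \left(-8\right)\right) - 3727 = \left(-31028 - \frac{368}{45}\right) - 3727 = - \frac{1396628}{45} - 3727 = - \frac{1564343}{45}$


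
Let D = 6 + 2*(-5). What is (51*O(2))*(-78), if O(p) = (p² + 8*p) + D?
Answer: -63648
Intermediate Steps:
D = -4 (D = 6 - 10 = -4)
O(p) = -4 + p² + 8*p (O(p) = (p² + 8*p) - 4 = -4 + p² + 8*p)
(51*O(2))*(-78) = (51*(-4 + 2² + 8*2))*(-78) = (51*(-4 + 4 + 16))*(-78) = (51*16)*(-78) = 816*(-78) = -63648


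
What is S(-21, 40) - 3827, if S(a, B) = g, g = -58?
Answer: -3885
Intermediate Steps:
S(a, B) = -58
S(-21, 40) - 3827 = -58 - 3827 = -3885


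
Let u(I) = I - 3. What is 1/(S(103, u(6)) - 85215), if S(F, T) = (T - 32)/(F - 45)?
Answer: -2/170431 ≈ -1.1735e-5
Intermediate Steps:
u(I) = -3 + I
S(F, T) = (-32 + T)/(-45 + F)
1/(S(103, u(6)) - 85215) = 1/((-32 + (-3 + 6))/(-45 + 103) - 85215) = 1/((-32 + 3)/58 - 85215) = 1/((1/58)*(-29) - 85215) = 1/(-½ - 85215) = 1/(-170431/2) = -2/170431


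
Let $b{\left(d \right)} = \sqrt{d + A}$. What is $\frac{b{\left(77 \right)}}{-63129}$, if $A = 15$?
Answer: $- \frac{2 \sqrt{23}}{63129} \approx -0.00015194$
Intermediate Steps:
$b{\left(d \right)} = \sqrt{15 + d}$ ($b{\left(d \right)} = \sqrt{d + 15} = \sqrt{15 + d}$)
$\frac{b{\left(77 \right)}}{-63129} = \frac{\sqrt{15 + 77}}{-63129} = \sqrt{92} \left(- \frac{1}{63129}\right) = 2 \sqrt{23} \left(- \frac{1}{63129}\right) = - \frac{2 \sqrt{23}}{63129}$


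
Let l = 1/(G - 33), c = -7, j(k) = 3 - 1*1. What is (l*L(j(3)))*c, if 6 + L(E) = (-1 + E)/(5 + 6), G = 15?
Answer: -455/198 ≈ -2.2980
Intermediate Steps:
j(k) = 2 (j(k) = 3 - 1 = 2)
L(E) = -67/11 + E/11 (L(E) = -6 + (-1 + E)/(5 + 6) = -6 + (-1 + E)/11 = -6 + (-1 + E)*(1/11) = -6 + (-1/11 + E/11) = -67/11 + E/11)
l = -1/18 (l = 1/(15 - 33) = 1/(-18) = -1/18 ≈ -0.055556)
(l*L(j(3)))*c = -(-67/11 + (1/11)*2)/18*(-7) = -(-67/11 + 2/11)/18*(-7) = -1/18*(-65/11)*(-7) = (65/198)*(-7) = -455/198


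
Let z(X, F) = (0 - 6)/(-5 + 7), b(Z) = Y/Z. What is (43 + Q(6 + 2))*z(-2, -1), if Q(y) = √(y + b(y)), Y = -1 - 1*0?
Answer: -129 - 9*√14/4 ≈ -137.42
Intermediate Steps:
Y = -1 (Y = -1 + 0 = -1)
b(Z) = -1/Z
z(X, F) = -3 (z(X, F) = -6/2 = -6*½ = -3)
Q(y) = √(y - 1/y)
(43 + Q(6 + 2))*z(-2, -1) = (43 + √((6 + 2) - 1/(6 + 2)))*(-3) = (43 + √(8 - 1/8))*(-3) = (43 + √(8 - 1*⅛))*(-3) = (43 + √(8 - ⅛))*(-3) = (43 + √(63/8))*(-3) = (43 + 3*√14/4)*(-3) = -129 - 9*√14/4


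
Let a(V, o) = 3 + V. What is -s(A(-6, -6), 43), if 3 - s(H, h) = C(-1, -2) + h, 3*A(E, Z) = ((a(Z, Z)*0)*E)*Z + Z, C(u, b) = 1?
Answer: 41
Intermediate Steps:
A(E, Z) = Z/3 (A(E, Z) = ((((3 + Z)*0)*E)*Z + Z)/3 = ((0*E)*Z + Z)/3 = (0*Z + Z)/3 = (0 + Z)/3 = Z/3)
s(H, h) = 2 - h (s(H, h) = 3 - (1 + h) = 3 + (-1 - h) = 2 - h)
-s(A(-6, -6), 43) = -(2 - 1*43) = -(2 - 43) = -1*(-41) = 41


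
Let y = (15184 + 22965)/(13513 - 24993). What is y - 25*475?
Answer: -136363149/11480 ≈ -11878.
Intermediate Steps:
y = -38149/11480 (y = 38149/(-11480) = 38149*(-1/11480) = -38149/11480 ≈ -3.3231)
y - 25*475 = -38149/11480 - 25*475 = -38149/11480 - 11875 = -136363149/11480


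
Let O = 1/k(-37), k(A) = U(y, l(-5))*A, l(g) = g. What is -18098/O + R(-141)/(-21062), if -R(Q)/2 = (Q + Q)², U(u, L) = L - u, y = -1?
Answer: -28207246100/10531 ≈ -2.6785e+6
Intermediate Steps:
k(A) = -4*A (k(A) = (-5 - 1*(-1))*A = (-5 + 1)*A = -4*A)
R(Q) = -8*Q² (R(Q) = -2*(Q + Q)² = -2*4*Q² = -8*Q²)
O = 1/148 (O = 1/(-4*(-37)) = 1/148 ≈ 0.0067568)
-18098/O + R(-141)/(-21062) = -18098/1/148 - 8*(-141)²/(-21062) = -18098*148 - 8*19881*(-1/21062) = -2678504 - 159048*(-1/21062) = -2678504 + 79524/10531 = -28207246100/10531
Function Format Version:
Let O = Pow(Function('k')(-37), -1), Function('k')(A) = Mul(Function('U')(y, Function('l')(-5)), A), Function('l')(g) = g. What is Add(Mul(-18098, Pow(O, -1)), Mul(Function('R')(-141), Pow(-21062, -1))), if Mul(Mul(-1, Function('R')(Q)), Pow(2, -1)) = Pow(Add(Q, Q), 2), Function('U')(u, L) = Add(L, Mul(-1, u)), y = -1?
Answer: Rational(-28207246100, 10531) ≈ -2.6785e+6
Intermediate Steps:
Function('k')(A) = Mul(-4, A) (Function('k')(A) = Mul(Add(-5, Mul(-1, -1)), A) = Mul(Add(-5, 1), A) = Mul(-4, A))
Function('R')(Q) = Mul(-8, Pow(Q, 2)) (Function('R')(Q) = Mul(-2, Pow(Add(Q, Q), 2)) = Mul(-2, Pow(Mul(2, Q), 2)) = Mul(-2, Mul(4, Pow(Q, 2))) = Mul(-8, Pow(Q, 2)))
O = Rational(1, 148) (O = Pow(Mul(-4, -37), -1) = Pow(148, -1) = Rational(1, 148) ≈ 0.0067568)
Add(Mul(-18098, Pow(O, -1)), Mul(Function('R')(-141), Pow(-21062, -1))) = Add(Mul(-18098, Pow(Rational(1, 148), -1)), Mul(Mul(-8, Pow(-141, 2)), Pow(-21062, -1))) = Add(Mul(-18098, 148), Mul(Mul(-8, 19881), Rational(-1, 21062))) = Add(-2678504, Mul(-159048, Rational(-1, 21062))) = Add(-2678504, Rational(79524, 10531)) = Rational(-28207246100, 10531)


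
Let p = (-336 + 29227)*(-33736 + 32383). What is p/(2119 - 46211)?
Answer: 39089523/44092 ≈ 886.54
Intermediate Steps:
p = -39089523 (p = 28891*(-1353) = -39089523)
p/(2119 - 46211) = -39089523/(2119 - 46211) = -39089523/(-44092) = -39089523*(-1/44092) = 39089523/44092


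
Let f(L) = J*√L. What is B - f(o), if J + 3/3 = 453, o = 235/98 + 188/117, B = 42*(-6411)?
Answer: -269262 - 226*√1193894/273 ≈ -2.7017e+5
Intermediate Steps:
B = -269262
o = 45919/11466 (o = 235*(1/98) + 188*(1/117) = 235/98 + 188/117 = 45919/11466 ≈ 4.0048)
J = 452 (J = -1 + 453 = 452)
f(L) = 452*√L
B - f(o) = -269262 - 452*√(45919/11466) = -269262 - 452*√1193894/546 = -269262 - 226*√1193894/273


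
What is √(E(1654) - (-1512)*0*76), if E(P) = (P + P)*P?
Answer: 1654*√2 ≈ 2339.1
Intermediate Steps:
E(P) = 2*P² (E(P) = (2*P)*P = 2*P²)
√(E(1654) - (-1512)*0*76) = √(2*1654² - (-1512)*0*76) = √(2*2735716 - 72*0*76) = √(5471432 + 0*76) = √(5471432 + 0) = √5471432 = 1654*√2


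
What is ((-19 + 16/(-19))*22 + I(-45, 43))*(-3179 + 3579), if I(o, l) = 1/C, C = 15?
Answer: -9951280/57 ≈ -1.7458e+5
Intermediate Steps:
I(o, l) = 1/15
((-19 + 16/(-19))*22 + I(-45, 43))*(-3179 + 3579) = ((-19 + 16/(-19))*22 + 1/15)*(-3179 + 3579) = ((-19 + 16*(-1/19))*22 + 1/15)*400 = ((-19 - 16/19)*22 + 1/15)*400 = (-377/19*22 + 1/15)*400 = (-8294/19 + 1/15)*400 = -124391/285*400 = -9951280/57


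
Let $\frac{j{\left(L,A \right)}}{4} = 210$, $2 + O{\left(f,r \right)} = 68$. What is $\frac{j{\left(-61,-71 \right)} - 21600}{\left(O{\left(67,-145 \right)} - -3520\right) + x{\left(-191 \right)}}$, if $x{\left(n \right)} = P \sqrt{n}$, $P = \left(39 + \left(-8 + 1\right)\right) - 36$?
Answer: $- \frac{6203780}{1071871} - \frac{6920 i \sqrt{191}}{1071871} \approx -5.7878 - 0.089224 i$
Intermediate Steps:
$O{\left(f,r \right)} = 66$ ($O{\left(f,r \right)} = -2 + 68 = 66$)
$P = -4$ ($P = \left(39 - 7\right) - 36 = 32 - 36 = -4$)
$j{\left(L,A \right)} = 840$ ($j{\left(L,A \right)} = 4 \cdot 210 = 840$)
$x{\left(n \right)} = - 4 \sqrt{n}$
$\frac{j{\left(-61,-71 \right)} - 21600}{\left(O{\left(67,-145 \right)} - -3520\right) + x{\left(-191 \right)}} = \frac{840 - 21600}{\left(66 - -3520\right) - 4 \sqrt{-191}} = - \frac{20760}{\left(66 + 3520\right) - 4 i \sqrt{191}} = - \frac{20760}{3586 - 4 i \sqrt{191}}$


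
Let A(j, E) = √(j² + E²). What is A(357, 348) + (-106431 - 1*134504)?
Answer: -240935 + 3*√27617 ≈ -2.4044e+5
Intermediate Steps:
A(j, E) = √(E² + j²)
A(357, 348) + (-106431 - 1*134504) = √(348² + 357²) + (-106431 - 1*134504) = √(121104 + 127449) + (-106431 - 134504) = √248553 - 240935 = 3*√27617 - 240935 = -240935 + 3*√27617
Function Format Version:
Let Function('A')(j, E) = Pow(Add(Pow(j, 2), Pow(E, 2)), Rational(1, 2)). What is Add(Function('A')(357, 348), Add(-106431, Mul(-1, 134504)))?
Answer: Add(-240935, Mul(3, Pow(27617, Rational(1, 2)))) ≈ -2.4044e+5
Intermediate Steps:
Function('A')(j, E) = Pow(Add(Pow(E, 2), Pow(j, 2)), Rational(1, 2))
Add(Function('A')(357, 348), Add(-106431, Mul(-1, 134504))) = Add(Pow(Add(Pow(348, 2), Pow(357, 2)), Rational(1, 2)), Add(-106431, Mul(-1, 134504))) = Add(Pow(Add(121104, 127449), Rational(1, 2)), Add(-106431, -134504)) = Add(Pow(248553, Rational(1, 2)), -240935) = Add(Mul(3, Pow(27617, Rational(1, 2))), -240935) = Add(-240935, Mul(3, Pow(27617, Rational(1, 2))))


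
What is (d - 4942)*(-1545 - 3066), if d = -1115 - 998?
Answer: 32530605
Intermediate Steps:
d = -2113
(d - 4942)*(-1545 - 3066) = (-2113 - 4942)*(-1545 - 3066) = -7055*(-4611) = 32530605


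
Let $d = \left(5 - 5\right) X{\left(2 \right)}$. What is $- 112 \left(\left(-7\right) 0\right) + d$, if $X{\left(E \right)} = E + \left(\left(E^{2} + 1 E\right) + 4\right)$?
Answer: $0$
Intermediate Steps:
$X{\left(E \right)} = 4 + E^{2} + 2 E$ ($X{\left(E \right)} = E + \left(\left(E^{2} + E\right) + 4\right) = E + \left(\left(E + E^{2}\right) + 4\right) = E + \left(4 + E + E^{2}\right) = 4 + E^{2} + 2 E$)
$d = 0$ ($d = \left(5 - 5\right) \left(4 + 2^{2} + 2 \cdot 2\right) = 0 \left(4 + 4 + 4\right) = 0 \cdot 12 = 0$)
$- 112 \left(\left(-7\right) 0\right) + d = - 112 \left(\left(-7\right) 0\right) + 0 = \left(-112\right) 0 + 0 = 0 + 0 = 0$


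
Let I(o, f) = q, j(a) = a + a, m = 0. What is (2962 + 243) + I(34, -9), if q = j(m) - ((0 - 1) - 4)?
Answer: 3210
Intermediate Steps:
j(a) = 2*a
q = 5 (q = 2*0 - ((0 - 1) - 4) = 0 - (-1 - 4) = 0 - 1*(-5) = 0 + 5 = 5)
I(o, f) = 5
(2962 + 243) + I(34, -9) = (2962 + 243) + 5 = 3205 + 5 = 3210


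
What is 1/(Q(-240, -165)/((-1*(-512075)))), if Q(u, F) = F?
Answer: -102415/33 ≈ -3103.5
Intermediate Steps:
1/(Q(-240, -165)/((-1*(-512075)))) = 1/(-165/((-1*(-512075)))) = 1/(-165/512075) = 1/(-165*1/512075) = 1/(-33/102415) = -102415/33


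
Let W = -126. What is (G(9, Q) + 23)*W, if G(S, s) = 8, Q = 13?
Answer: -3906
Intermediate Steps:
(G(9, Q) + 23)*W = (8 + 23)*(-126) = 31*(-126) = -3906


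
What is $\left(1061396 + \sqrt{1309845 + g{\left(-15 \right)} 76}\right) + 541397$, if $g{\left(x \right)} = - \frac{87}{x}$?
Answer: $1602793 + \frac{\sqrt{32757145}}{5} \approx 1.6039 \cdot 10^{6}$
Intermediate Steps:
$\left(1061396 + \sqrt{1309845 + g{\left(-15 \right)} 76}\right) + 541397 = \left(1061396 + \sqrt{1309845 + - \frac{87}{-15} \cdot 76}\right) + 541397 = \left(1061396 + \sqrt{1309845 + \left(-87\right) \left(- \frac{1}{15}\right) 76}\right) + 541397 = \left(1061396 + \sqrt{1309845 + \frac{29}{5} \cdot 76}\right) + 541397 = \left(1061396 + \sqrt{1309845 + \frac{2204}{5}}\right) + 541397 = \left(1061396 + \sqrt{\frac{6551429}{5}}\right) + 541397 = \left(1061396 + \frac{\sqrt{32757145}}{5}\right) + 541397 = 1602793 + \frac{\sqrt{32757145}}{5}$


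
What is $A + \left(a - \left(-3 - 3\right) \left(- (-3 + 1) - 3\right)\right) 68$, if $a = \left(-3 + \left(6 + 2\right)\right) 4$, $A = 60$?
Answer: $1012$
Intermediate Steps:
$a = 20$ ($a = \left(-3 + 8\right) 4 = 5 \cdot 4 = 20$)
$A + \left(a - \left(-3 - 3\right) \left(- (-3 + 1) - 3\right)\right) 68 = 60 + \left(20 - \left(-3 - 3\right) \left(- (-3 + 1) - 3\right)\right) 68 = 60 + \left(20 - - 6 \left(\left(-1\right) \left(-2\right) - 3\right)\right) 68 = 60 + \left(20 - - 6 \left(2 - 3\right)\right) 68 = 60 + \left(20 - \left(-6\right) \left(-1\right)\right) 68 = 60 + \left(20 - 6\right) 68 = 60 + 14 \cdot 68 = 60 + 952 = 1012$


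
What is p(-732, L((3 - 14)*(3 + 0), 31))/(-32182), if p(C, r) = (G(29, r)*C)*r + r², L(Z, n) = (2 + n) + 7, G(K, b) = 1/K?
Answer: -8560/466639 ≈ -0.018344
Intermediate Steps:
L(Z, n) = 9 + n
p(C, r) = r² + C*r/29 (p(C, r) = (C/29)*r + r² = C*r/29 + r² = r² + C*r/29)
p(-732, L((3 - 14)*(3 + 0), 31))/(-32182) = ((9 + 31)*(-732 + 29*(9 + 31))/29)/(-32182) = ((1/29)*40*(-732 + 29*40))*(-1/32182) = ((1/29)*40*(-732 + 1160))*(-1/32182) = ((1/29)*40*428)*(-1/32182) = (17120/29)*(-1/32182) = -8560/466639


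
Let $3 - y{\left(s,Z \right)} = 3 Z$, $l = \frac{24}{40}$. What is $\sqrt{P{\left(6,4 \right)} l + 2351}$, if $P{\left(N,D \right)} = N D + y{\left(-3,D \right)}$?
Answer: $2 \sqrt{590} \approx 48.58$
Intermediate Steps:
$l = \frac{3}{5}$ ($l = 24 \cdot \frac{1}{40} = \frac{3}{5} \approx 0.6$)
$y{\left(s,Z \right)} = 3 - 3 Z$
$P{\left(N,D \right)} = 3 - 3 D + D N$ ($P{\left(N,D \right)} = N D - \left(-3 + 3 D\right) = D N - \left(-3 + 3 D\right) = 3 - 3 D + D N$)
$\sqrt{P{\left(6,4 \right)} l + 2351} = \sqrt{\left(3 - 12 + 4 \cdot 6\right) \frac{3}{5} + 2351} = \sqrt{\left(3 - 12 + 24\right) \frac{3}{5} + 2351} = \sqrt{15 \cdot \frac{3}{5} + 2351} = \sqrt{9 + 2351} = \sqrt{2360} = 2 \sqrt{590}$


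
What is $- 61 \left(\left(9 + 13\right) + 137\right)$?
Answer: $-9699$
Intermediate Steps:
$- 61 \left(\left(9 + 13\right) + 137\right) = - 61 \left(22 + 137\right) = \left(-61\right) 159 = -9699$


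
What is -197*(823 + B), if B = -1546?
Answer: 142431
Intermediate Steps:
-197*(823 + B) = -197*(823 - 1546) = -197*(-723) = 142431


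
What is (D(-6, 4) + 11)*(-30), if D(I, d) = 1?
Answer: -360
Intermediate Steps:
(D(-6, 4) + 11)*(-30) = (1 + 11)*(-30) = 12*(-30) = -360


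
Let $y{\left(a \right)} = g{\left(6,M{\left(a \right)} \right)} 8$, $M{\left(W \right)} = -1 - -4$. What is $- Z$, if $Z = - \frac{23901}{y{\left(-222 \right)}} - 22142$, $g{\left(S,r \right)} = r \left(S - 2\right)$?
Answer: $\frac{716511}{32} \approx 22391.0$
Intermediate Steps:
$M{\left(W \right)} = 3$ ($M{\left(W \right)} = -1 + 4 = 3$)
$g{\left(S,r \right)} = r \left(-2 + S\right)$
$y{\left(a \right)} = 96$ ($y{\left(a \right)} = 3 \left(-2 + 6\right) 8 = 3 \cdot 4 \cdot 8 = 12 \cdot 8 = 96$)
$Z = - \frac{716511}{32}$ ($Z = - \frac{23901}{96} - 22142 = \left(-23901\right) \frac{1}{96} - 22142 = - \frac{7967}{32} - 22142 = - \frac{716511}{32} \approx -22391.0$)
$- Z = \left(-1\right) \left(- \frac{716511}{32}\right) = \frac{716511}{32}$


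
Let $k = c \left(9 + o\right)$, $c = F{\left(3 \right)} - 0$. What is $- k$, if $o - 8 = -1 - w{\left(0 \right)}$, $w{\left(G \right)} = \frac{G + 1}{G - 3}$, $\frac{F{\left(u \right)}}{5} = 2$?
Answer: $- \frac{490}{3} \approx -163.33$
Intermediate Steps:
$F{\left(u \right)} = 10$ ($F{\left(u \right)} = 5 \cdot 2 = 10$)
$w{\left(G \right)} = \frac{1 + G}{-3 + G}$
$o = \frac{22}{3}$ ($o = 8 - \left(1 + \frac{1 + 0}{-3 + 0}\right) = 8 - \left(1 + \frac{1}{-3} \cdot 1\right) = 8 - \left(1 - \frac{1}{3}\right) = 8 - \frac{2}{3} = \frac{22}{3} \approx 7.3333$)
$c = 10$ ($c = 10 - 0 = 10 + 0 = 10$)
$k = \frac{490}{3}$ ($k = 10 \left(9 + \frac{22}{3}\right) = 10 \cdot \frac{49}{3} = \frac{490}{3} \approx 163.33$)
$- k = \left(-1\right) \frac{490}{3} = - \frac{490}{3}$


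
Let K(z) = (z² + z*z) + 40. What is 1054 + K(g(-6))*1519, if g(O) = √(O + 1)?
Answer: 46624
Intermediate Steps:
g(O) = √(1 + O)
K(z) = 40 + 2*z² (K(z) = (z² + z²) + 40 = 2*z² + 40 = 40 + 2*z²)
1054 + K(g(-6))*1519 = 1054 + (40 + 2*(√(1 - 6))²)*1519 = 1054 + (40 + 2*(√(-5))²)*1519 = 1054 + (40 + 2*(I*√5)²)*1519 = 1054 + (40 + 2*(-5))*1519 = 1054 + (40 - 10)*1519 = 1054 + 30*1519 = 1054 + 45570 = 46624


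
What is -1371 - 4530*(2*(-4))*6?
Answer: 216069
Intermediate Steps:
-1371 - 4530*(2*(-4))*6 = -1371 - 4530*(-8*6) = -1371 - 4530*(-48) = -1371 - 302*(-720) = -1371 + 217440 = 216069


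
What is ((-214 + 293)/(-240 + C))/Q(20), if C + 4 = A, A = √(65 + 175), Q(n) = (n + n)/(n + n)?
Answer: -4819/14824 - 79*√15/14824 ≈ -0.34572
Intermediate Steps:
Q(n) = 1 (Q(n) = (2*n)/((2*n)) = (2*n)*(1/(2*n)) = 1)
A = 4*√15 (A = √240 = 4*√15 ≈ 15.492)
C = -4 + 4*√15 ≈ 11.492
((-214 + 293)/(-240 + C))/Q(20) = ((-214 + 293)/(-240 + (-4 + 4*√15)))/1 = (79/(-244 + 4*√15))*1 = 79/(-244 + 4*√15)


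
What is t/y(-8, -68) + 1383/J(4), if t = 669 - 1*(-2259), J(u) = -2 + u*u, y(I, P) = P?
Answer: 13263/238 ≈ 55.727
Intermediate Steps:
J(u) = -2 + u²
t = 2928 (t = 669 + 2259 = 2928)
t/y(-8, -68) + 1383/J(4) = 2928/(-68) + 1383/(-2 + 4²) = 2928*(-1/68) + 1383/(-2 + 16) = -732/17 + 1383/14 = 13263/238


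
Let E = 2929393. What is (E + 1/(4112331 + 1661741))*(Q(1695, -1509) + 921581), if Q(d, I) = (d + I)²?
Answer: 16173280821091330569/5774072 ≈ 2.8010e+12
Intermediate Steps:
Q(d, I) = (I + d)²
(E + 1/(4112331 + 1661741))*(Q(1695, -1509) + 921581) = (2929393 + 1/(4112331 + 1661741))*((-1509 + 1695)² + 921581) = (2929393 + 1/5774072)*(186² + 921581) = (2929393 + 1/5774072)*(34596 + 921581) = (16914526098297/5774072)*956177 = 16173280821091330569/5774072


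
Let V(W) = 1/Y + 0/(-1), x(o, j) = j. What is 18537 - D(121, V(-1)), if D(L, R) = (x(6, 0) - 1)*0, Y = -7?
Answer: 18537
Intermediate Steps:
V(W) = -⅐ (V(W) = 1/(-7) + 0/(-1) = 1*(-⅐) + 0*(-1) = -⅐ + 0 = -⅐)
D(L, R) = 0 (D(L, R) = (0 - 1)*0 = -1*0 = 0)
18537 - D(121, V(-1)) = 18537 - 1*0 = 18537 + 0 = 18537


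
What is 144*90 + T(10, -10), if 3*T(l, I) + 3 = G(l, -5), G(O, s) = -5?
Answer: 38872/3 ≈ 12957.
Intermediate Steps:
T(l, I) = -8/3 (T(l, I) = -1 + (⅓)*(-5) = -1 - 5/3 = -8/3)
144*90 + T(10, -10) = 144*90 - 8/3 = 12960 - 8/3 = 38872/3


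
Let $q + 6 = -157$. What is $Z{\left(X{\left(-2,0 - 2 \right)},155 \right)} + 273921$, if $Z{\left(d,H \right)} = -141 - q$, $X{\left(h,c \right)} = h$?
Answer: $273943$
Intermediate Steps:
$q = -163$ ($q = -6 - 157 = -163$)
$Z{\left(d,H \right)} = 22$ ($Z{\left(d,H \right)} = -141 - -163 = -141 + 163 = 22$)
$Z{\left(X{\left(-2,0 - 2 \right)},155 \right)} + 273921 = 22 + 273921 = 273943$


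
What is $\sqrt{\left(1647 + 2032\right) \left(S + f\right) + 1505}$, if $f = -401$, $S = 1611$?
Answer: $29 \sqrt{5295} \approx 2110.2$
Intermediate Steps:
$\sqrt{\left(1647 + 2032\right) \left(S + f\right) + 1505} = \sqrt{\left(1647 + 2032\right) \left(1611 - 401\right) + 1505} = \sqrt{3679 \cdot 1210 + 1505} = \sqrt{4451590 + 1505} = \sqrt{4453095} = 29 \sqrt{5295}$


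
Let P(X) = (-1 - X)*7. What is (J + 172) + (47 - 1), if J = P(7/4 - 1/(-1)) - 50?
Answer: 567/4 ≈ 141.75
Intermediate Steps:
P(X) = -7 - 7*X
J = -305/4 (J = (-7 - 7*(7/4 - 1/(-1))) - 50 = (-7 - 7*(7*(1/4) - 1*(-1))) - 50 = (-7 - 7*(7/4 + 1)) - 50 = (-7 - 7*11/4) - 50 = (-7 - 77/4) - 50 = -105/4 - 50 = -305/4 ≈ -76.250)
(J + 172) + (47 - 1) = (-305/4 + 172) + (47 - 1) = 383/4 + 46 = 567/4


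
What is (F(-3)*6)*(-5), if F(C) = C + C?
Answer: 180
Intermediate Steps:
F(C) = 2*C
(F(-3)*6)*(-5) = ((2*(-3))*6)*(-5) = -6*6*(-5) = -36*(-5) = 180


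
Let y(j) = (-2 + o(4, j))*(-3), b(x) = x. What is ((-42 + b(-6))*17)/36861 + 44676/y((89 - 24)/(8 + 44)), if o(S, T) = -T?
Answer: 731908480/159731 ≈ 4582.1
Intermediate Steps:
y(j) = 6 + 3*j (y(j) = (-2 - j)*(-3) = 6 + 3*j)
((-42 + b(-6))*17)/36861 + 44676/y((89 - 24)/(8 + 44)) = ((-42 - 6)*17)/36861 + 44676/(6 + 3*((89 - 24)/(8 + 44))) = -48*17*(1/36861) + 44676/(6 + 3*(65/52)) = -816*1/36861 + 44676/(6 + 3*(65*(1/52))) = -272/12287 + 44676/(6 + 3*(5/4)) = -272/12287 + 44676/(6 + 15/4) = -272/12287 + 44676/(39/4) = -272/12287 + 44676*(4/39) = -272/12287 + 59568/13 = 731908480/159731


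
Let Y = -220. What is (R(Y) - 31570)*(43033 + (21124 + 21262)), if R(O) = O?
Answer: -2715470010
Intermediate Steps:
(R(Y) - 31570)*(43033 + (21124 + 21262)) = (-220 - 31570)*(43033 + (21124 + 21262)) = -31790*(43033 + 42386) = -31790*85419 = -2715470010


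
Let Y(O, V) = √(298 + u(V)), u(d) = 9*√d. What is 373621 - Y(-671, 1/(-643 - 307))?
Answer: 373621 - √(10757800 + 1710*I*√38)/190 ≈ 3.736e+5 - 0.0084575*I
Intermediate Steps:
Y(O, V) = √(298 + 9*√V)
373621 - Y(-671, 1/(-643 - 307)) = 373621 - √(298 + 9*√(1/(-643 - 307))) = 373621 - √(298 + 9*√(1/(-950))) = 373621 - √(298 + 9*√(-1/950)) = 373621 - √(298 + 9*(I*√38/190)) = 373621 - √(298 + 9*I*√38/190)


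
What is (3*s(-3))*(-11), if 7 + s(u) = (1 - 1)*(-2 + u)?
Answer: 231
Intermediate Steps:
s(u) = -7 (s(u) = -7 + (1 - 1)*(-2 + u) = -7 + 0*(-2 + u) = -7 + 0 = -7)
(3*s(-3))*(-11) = (3*(-7))*(-11) = -21*(-11) = 231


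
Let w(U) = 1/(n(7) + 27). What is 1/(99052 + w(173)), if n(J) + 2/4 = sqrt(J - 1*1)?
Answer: 137929963/13662243944834 + sqrt(6)/6831121972417 ≈ 1.0096e-5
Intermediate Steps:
n(J) = -1/2 + sqrt(-1 + J) (n(J) = -1/2 + sqrt(J - 1*1) = -1/2 + sqrt(J - 1) = -1/2 + sqrt(-1 + J))
w(U) = 1/(53/2 + sqrt(6)) (w(U) = 1/((-1/2 + sqrt(-1 + 7)) + 27) = 1/((-1/2 + sqrt(6)) + 27) = 1/(53/2 + sqrt(6)))
1/(99052 + w(173)) = 1/(99052 + (106/2785 - 4*sqrt(6)/2785)) = 1/(275859926/2785 - 4*sqrt(6)/2785)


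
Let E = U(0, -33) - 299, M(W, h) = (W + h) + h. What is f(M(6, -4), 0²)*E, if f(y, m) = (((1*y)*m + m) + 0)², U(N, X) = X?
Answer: 0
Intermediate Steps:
M(W, h) = W + 2*h
f(y, m) = (m + m*y)² (f(y, m) = ((y*m + m) + 0)² = ((m*y + m) + 0)² = ((m + m*y) + 0)² = (m + m*y)²)
E = -332 (E = -33 - 299 = -332)
f(M(6, -4), 0²)*E = ((0²)²*(1 + (6 + 2*(-4)))²)*(-332) = (0²*(1 + (6 - 8))²)*(-332) = (0*(1 - 2)²)*(-332) = (0*(-1)²)*(-332) = (0*1)*(-332) = 0*(-332) = 0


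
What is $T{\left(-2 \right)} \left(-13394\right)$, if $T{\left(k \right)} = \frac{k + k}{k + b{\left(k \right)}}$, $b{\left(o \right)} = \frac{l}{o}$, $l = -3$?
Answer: $-107152$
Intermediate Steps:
$b{\left(o \right)} = - \frac{3}{o}$
$T{\left(k \right)} = \frac{2 k}{k - \frac{3}{k}}$ ($T{\left(k \right)} = \frac{k + k}{k - \frac{3}{k}} = \frac{2 k}{k - \frac{3}{k}}$)
$T{\left(-2 \right)} \left(-13394\right) = \frac{2 \left(-2\right)^{2}}{-3 + \left(-2\right)^{2}} \left(-13394\right) = 2 \cdot 4 \frac{1}{-3 + 4} \left(-13394\right) = 2 \cdot 4 \cdot 1^{-1} \left(-13394\right) = 2 \cdot 4 \cdot 1 \left(-13394\right) = 8 \left(-13394\right) = -107152$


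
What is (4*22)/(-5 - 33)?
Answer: -44/19 ≈ -2.3158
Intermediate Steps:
(4*22)/(-5 - 33) = 88/(-38) = 88*(-1/38) = -44/19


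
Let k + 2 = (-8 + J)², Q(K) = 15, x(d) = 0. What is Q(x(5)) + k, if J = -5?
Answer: 182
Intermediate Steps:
k = 167 (k = -2 + (-8 - 5)² = -2 + (-13)² = -2 + 169 = 167)
Q(x(5)) + k = 15 + 167 = 182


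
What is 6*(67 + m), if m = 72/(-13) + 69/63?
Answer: 34156/91 ≈ 375.34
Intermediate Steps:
m = -1213/273 (m = 72*(-1/13) + 69*(1/63) = -72/13 + 23/21 = -1213/273 ≈ -4.4432)
6*(67 + m) = 6*(67 - 1213/273) = 6*(17078/273) = 34156/91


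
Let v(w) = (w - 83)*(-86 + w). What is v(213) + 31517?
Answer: 48027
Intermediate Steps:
v(w) = (-86 + w)*(-83 + w) (v(w) = (-83 + w)*(-86 + w) = (-86 + w)*(-83 + w))
v(213) + 31517 = (7138 + 213² - 169*213) + 31517 = (7138 + 45369 - 35997) + 31517 = 16510 + 31517 = 48027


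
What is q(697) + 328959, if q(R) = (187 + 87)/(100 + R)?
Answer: 262180597/797 ≈ 3.2896e+5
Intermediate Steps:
q(R) = 274/(100 + R)
q(697) + 328959 = 274/(100 + 697) + 328959 = 274/797 + 328959 = 262180597/797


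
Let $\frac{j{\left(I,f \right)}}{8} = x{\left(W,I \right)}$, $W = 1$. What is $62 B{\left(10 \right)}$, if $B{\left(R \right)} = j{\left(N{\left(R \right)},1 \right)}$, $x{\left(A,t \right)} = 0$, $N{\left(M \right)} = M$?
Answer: $0$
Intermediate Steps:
$j{\left(I,f \right)} = 0$ ($j{\left(I,f \right)} = 8 \cdot 0 = 0$)
$B{\left(R \right)} = 0$
$62 B{\left(10 \right)} = 62 \cdot 0 = 0$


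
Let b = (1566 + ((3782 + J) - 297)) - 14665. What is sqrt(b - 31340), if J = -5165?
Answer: I*sqrt(46119) ≈ 214.75*I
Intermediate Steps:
b = -14779 (b = (1566 + ((3782 - 5165) - 297)) - 14665 = (1566 + (-1383 - 297)) - 14665 = (1566 - 1680) - 14665 = -114 - 14665 = -14779)
sqrt(b - 31340) = sqrt(-14779 - 31340) = sqrt(-46119) = I*sqrt(46119)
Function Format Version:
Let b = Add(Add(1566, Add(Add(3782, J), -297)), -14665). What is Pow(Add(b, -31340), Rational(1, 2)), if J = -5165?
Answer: Mul(I, Pow(46119, Rational(1, 2))) ≈ Mul(214.75, I)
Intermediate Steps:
b = -14779 (b = Add(Add(1566, Add(Add(3782, -5165), -297)), -14665) = Add(Add(1566, Add(-1383, -297)), -14665) = Add(Add(1566, -1680), -14665) = Add(-114, -14665) = -14779)
Pow(Add(b, -31340), Rational(1, 2)) = Pow(Add(-14779, -31340), Rational(1, 2)) = Pow(-46119, Rational(1, 2)) = Mul(I, Pow(46119, Rational(1, 2)))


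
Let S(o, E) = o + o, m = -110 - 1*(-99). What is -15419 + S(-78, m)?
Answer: -15575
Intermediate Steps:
m = -11 (m = -110 + 99 = -11)
S(o, E) = 2*o
-15419 + S(-78, m) = -15419 + 2*(-78) = -15419 - 156 = -15575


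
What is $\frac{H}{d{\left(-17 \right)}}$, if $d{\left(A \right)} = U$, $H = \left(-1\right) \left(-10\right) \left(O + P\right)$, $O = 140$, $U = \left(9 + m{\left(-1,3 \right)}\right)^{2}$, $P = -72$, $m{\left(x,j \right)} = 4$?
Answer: $\frac{680}{169} \approx 4.0237$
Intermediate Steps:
$U = 169$ ($U = \left(9 + 4\right)^{2} = 13^{2} = 169$)
$H = 680$ ($H = \left(-1\right) \left(-10\right) \left(140 - 72\right) = 10 \cdot 68 = 680$)
$d{\left(A \right)} = 169$
$\frac{H}{d{\left(-17 \right)}} = \frac{680}{169}$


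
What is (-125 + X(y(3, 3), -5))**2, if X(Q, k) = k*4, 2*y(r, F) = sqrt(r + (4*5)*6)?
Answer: 21025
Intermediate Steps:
y(r, F) = sqrt(120 + r)/2 (y(r, F) = sqrt(r + (4*5)*6)/2 = sqrt(r + 20*6)/2 = sqrt(r + 120)/2 = sqrt(120 + r)/2)
X(Q, k) = 4*k
(-125 + X(y(3, 3), -5))**2 = (-125 + 4*(-5))**2 = (-125 - 20)**2 = (-145)**2 = 21025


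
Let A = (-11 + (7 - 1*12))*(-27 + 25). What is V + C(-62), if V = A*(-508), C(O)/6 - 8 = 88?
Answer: -15680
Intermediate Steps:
C(O) = 576 (C(O) = 48 + 6*88 = 48 + 528 = 576)
A = 32 (A = (-11 + (7 - 12))*(-2) = (-11 - 5)*(-2) = -16*(-2) = 32)
V = -16256 (V = 32*(-508) = -16256)
V + C(-62) = -16256 + 576 = -15680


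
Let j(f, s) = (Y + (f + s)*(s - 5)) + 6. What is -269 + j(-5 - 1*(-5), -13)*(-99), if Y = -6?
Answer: -23435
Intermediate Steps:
j(f, s) = (-5 + s)*(f + s) (j(f, s) = (-6 + (f + s)*(s - 5)) + 6 = (-6 + (f + s)*(-5 + s)) + 6 = (-6 + (-5 + s)*(f + s)) + 6 = (-5 + s)*(f + s))
-269 + j(-5 - 1*(-5), -13)*(-99) = -269 + ((-13)² - 5*(-5 - 1*(-5)) - 5*(-13) + (-5 - 1*(-5))*(-13))*(-99) = -269 + (169 - 5*(-5 + 5) + 65 + (-5 + 5)*(-13))*(-99) = -269 + (169 - 5*0 + 65 + 0*(-13))*(-99) = -269 + (169 + 0 + 65 + 0)*(-99) = -269 + 234*(-99) = -269 - 23166 = -23435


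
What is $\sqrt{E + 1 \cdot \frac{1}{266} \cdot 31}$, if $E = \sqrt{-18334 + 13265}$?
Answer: $\frac{\sqrt{8246 + 70756 i \sqrt{5069}}}{266} \approx 5.9713 + 5.9616 i$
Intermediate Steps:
$E = i \sqrt{5069}$ ($E = \sqrt{-5069} = i \sqrt{5069} \approx 71.197 i$)
$\sqrt{E + 1 \cdot \frac{1}{266} \cdot 31} = \sqrt{i \sqrt{5069} + 1 \cdot \frac{1}{266} \cdot 31} = \sqrt{i \sqrt{5069} + \frac{1}{266} \cdot 31} = \sqrt{i \sqrt{5069} + \frac{31}{266}} = \sqrt{\frac{31}{266} + i \sqrt{5069}}$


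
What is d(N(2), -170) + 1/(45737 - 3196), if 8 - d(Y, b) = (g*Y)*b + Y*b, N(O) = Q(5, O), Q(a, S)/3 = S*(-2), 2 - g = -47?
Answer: -4338841671/42541 ≈ -1.0199e+5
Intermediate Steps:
g = 49 (g = 2 - 1*(-47) = 2 + 47 = 49)
Q(a, S) = -6*S (Q(a, S) = 3*(S*(-2)) = 3*(-2*S) = -6*S)
N(O) = -6*O
d(Y, b) = 8 - 50*Y*b (d(Y, b) = 8 - ((49*Y)*b + Y*b) = 8 - (49*Y*b + Y*b) = 8 - 50*Y*b)
d(N(2), -170) + 1/(45737 - 3196) = (8 - 50*(-6*2)*(-170)) + 1/(45737 - 3196) = (8 - 50*(-12)*(-170)) + 1/42541 = (8 - 102000) + 1/42541 = -101992 + 1/42541 = -4338841671/42541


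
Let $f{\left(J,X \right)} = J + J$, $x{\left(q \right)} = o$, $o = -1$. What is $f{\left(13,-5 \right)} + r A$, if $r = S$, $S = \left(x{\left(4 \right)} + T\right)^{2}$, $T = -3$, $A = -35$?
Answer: $-534$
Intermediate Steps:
$x{\left(q \right)} = -1$
$S = 16$ ($S = \left(-1 - 3\right)^{2} = \left(-4\right)^{2} = 16$)
$f{\left(J,X \right)} = 2 J$
$r = 16$
$f{\left(13,-5 \right)} + r A = 2 \cdot 13 + 16 \left(-35\right) = 26 - 560 = -534$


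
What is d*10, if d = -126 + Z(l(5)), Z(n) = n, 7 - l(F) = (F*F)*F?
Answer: -2440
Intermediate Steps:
l(F) = 7 - F**3 (l(F) = 7 - F*F*F = 7 - F**2*F = 7 - F**3)
d = -244 (d = -126 + (7 - 1*5**3) = -126 + (7 - 1*125) = -126 + (7 - 125) = -126 - 118 = -244)
d*10 = -244*10 = -2440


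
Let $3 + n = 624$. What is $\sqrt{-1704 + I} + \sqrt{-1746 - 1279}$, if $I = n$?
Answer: $i \left(55 + 19 \sqrt{3}\right) \approx 87.909 i$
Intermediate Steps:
$n = 621$ ($n = -3 + 624 = 621$)
$I = 621$
$\sqrt{-1704 + I} + \sqrt{-1746 - 1279} = \sqrt{-1704 + 621} + \sqrt{-1746 - 1279} = \sqrt{-1083} + \sqrt{-3025} = 19 i \sqrt{3} + 55 i = 55 i + 19 i \sqrt{3}$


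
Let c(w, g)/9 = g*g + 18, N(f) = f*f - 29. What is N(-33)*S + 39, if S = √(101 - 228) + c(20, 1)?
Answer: 181299 + 1060*I*√127 ≈ 1.813e+5 + 11946.0*I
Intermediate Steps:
N(f) = -29 + f² (N(f) = f² - 29 = -29 + f²)
c(w, g) = 162 + 9*g² (c(w, g) = 9*(g*g + 18) = 9*(g² + 18) = 9*(18 + g²) = 162 + 9*g²)
S = 171 + I*√127 (S = √(101 - 228) + (162 + 9*1²) = √(-127) + (162 + 9*1) = I*√127 + (162 + 9) = I*√127 + 171 = 171 + I*√127 ≈ 171.0 + 11.269*I)
N(-33)*S + 39 = (-29 + (-33)²)*(171 + I*√127) + 39 = (-29 + 1089)*(171 + I*√127) + 39 = 1060*(171 + I*√127) + 39 = (181260 + 1060*I*√127) + 39 = 181299 + 1060*I*√127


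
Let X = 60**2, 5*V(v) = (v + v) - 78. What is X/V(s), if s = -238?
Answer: -9000/277 ≈ -32.491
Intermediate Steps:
V(v) = -78/5 + 2*v/5 (V(v) = ((v + v) - 78)/5 = (2*v - 78)/5 = (-78 + 2*v)/5 = -78/5 + 2*v/5)
X = 3600
X/V(s) = 3600/(-78/5 + (2/5)*(-238)) = 3600/(-78/5 - 476/5) = 3600/(-554/5) = 3600*(-5/554) = -9000/277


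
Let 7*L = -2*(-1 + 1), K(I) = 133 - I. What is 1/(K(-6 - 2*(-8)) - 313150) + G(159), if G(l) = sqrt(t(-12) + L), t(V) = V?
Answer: -1/313027 + 2*I*sqrt(3) ≈ -3.1946e-6 + 3.4641*I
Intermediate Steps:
L = 0 (L = (-2*(-1 + 1))/7 = (-2*0)/7 = (1/7)*0 = 0)
G(l) = 2*I*sqrt(3) (G(l) = sqrt(-12 + 0) = sqrt(-12) = 2*I*sqrt(3))
1/(K(-6 - 2*(-8)) - 313150) + G(159) = 1/((133 - (-6 - 2*(-8))) - 313150) + 2*I*sqrt(3) = 1/((133 - (-6 + 16)) - 313150) + 2*I*sqrt(3) = 1/((133 - 1*10) - 313150) + 2*I*sqrt(3) = 1/((133 - 10) - 313150) + 2*I*sqrt(3) = 1/(123 - 313150) + 2*I*sqrt(3) = 1/(-313027) + 2*I*sqrt(3) = -1/313027 + 2*I*sqrt(3)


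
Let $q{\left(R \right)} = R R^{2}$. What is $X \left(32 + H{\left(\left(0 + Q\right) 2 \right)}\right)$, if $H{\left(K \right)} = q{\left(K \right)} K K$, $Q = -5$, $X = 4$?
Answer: $-399872$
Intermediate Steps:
$q{\left(R \right)} = R^{3}$
$H{\left(K \right)} = K^{5}$ ($H{\left(K \right)} = K^{3} K K = K^{4} K = K^{5}$)
$X \left(32 + H{\left(\left(0 + Q\right) 2 \right)}\right) = 4 \left(32 + \left(\left(0 - 5\right) 2\right)^{5}\right) = 4 \left(32 + \left(\left(-5\right) 2\right)^{5}\right) = 4 \left(32 + \left(-10\right)^{5}\right) = 4 \left(32 - 100000\right) = 4 \left(-99968\right) = -399872$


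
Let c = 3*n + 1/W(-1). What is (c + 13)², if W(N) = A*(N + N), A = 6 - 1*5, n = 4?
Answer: 2401/4 ≈ 600.25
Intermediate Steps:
A = 1 (A = 6 - 5 = 1)
W(N) = 2*N (W(N) = 1*(N + N) = 1*(2*N) = 2*N)
c = 23/2 (c = 3*4 + 1/(2*(-1)) = 12 + 1/(-2) = 12 - ½ = 23/2 ≈ 11.500)
(c + 13)² = (23/2 + 13)² = (49/2)² = 2401/4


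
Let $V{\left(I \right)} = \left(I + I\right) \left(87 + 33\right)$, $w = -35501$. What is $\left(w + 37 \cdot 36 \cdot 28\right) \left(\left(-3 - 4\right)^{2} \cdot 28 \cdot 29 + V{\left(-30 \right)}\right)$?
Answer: $58495460$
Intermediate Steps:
$V{\left(I \right)} = 240 I$ ($V{\left(I \right)} = 2 I 120 = 240 I$)
$\left(w + 37 \cdot 36 \cdot 28\right) \left(\left(-3 - 4\right)^{2} \cdot 28 \cdot 29 + V{\left(-30 \right)}\right) = \left(-35501 + 37 \cdot 36 \cdot 28\right) \left(\left(-3 - 4\right)^{2} \cdot 28 \cdot 29 + 240 \left(-30\right)\right) = \left(-35501 + 1332 \cdot 28\right) \left(\left(-7\right)^{2} \cdot 28 \cdot 29 - 7200\right) = \left(-35501 + 37296\right) \left(49 \cdot 28 \cdot 29 - 7200\right) = 1795 \left(1372 \cdot 29 - 7200\right) = 1795 \left(39788 - 7200\right) = 1795 \cdot 32588 = 58495460$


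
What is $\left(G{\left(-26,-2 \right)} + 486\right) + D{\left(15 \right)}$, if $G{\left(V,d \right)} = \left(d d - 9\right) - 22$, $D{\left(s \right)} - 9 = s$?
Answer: $483$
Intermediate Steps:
$D{\left(s \right)} = 9 + s$
$G{\left(V,d \right)} = -31 + d^{2}$ ($G{\left(V,d \right)} = \left(d^{2} - 9\right) - 22 = \left(-9 + d^{2}\right) - 22 = -31 + d^{2}$)
$\left(G{\left(-26,-2 \right)} + 486\right) + D{\left(15 \right)} = \left(\left(-31 + \left(-2\right)^{2}\right) + 486\right) + \left(9 + 15\right) = \left(\left(-31 + 4\right) + 486\right) + 24 = \left(-27 + 486\right) + 24 = 459 + 24 = 483$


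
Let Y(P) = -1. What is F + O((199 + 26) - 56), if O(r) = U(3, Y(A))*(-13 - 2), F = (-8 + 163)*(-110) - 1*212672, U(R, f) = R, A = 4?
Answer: -229767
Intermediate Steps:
F = -229722 (F = 155*(-110) - 212672 = -17050 - 212672 = -229722)
O(r) = -45 (O(r) = 3*(-13 - 2) = 3*(-15) = -45)
F + O((199 + 26) - 56) = -229722 - 45 = -229767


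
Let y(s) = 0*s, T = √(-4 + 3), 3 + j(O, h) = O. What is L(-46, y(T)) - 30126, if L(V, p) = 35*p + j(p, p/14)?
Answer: -30129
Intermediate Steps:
j(O, h) = -3 + O
T = I (T = √(-1) = I ≈ 1.0*I)
y(s) = 0
L(V, p) = -3 + 36*p (L(V, p) = 35*p + (-3 + p) = -3 + 36*p)
L(-46, y(T)) - 30126 = (-3 + 36*0) - 30126 = (-3 + 0) - 30126 = -3 - 30126 = -30129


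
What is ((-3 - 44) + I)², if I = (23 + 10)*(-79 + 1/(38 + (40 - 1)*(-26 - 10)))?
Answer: 13143503407609/1865956 ≈ 7.0438e+6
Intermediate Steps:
I = -3561195/1366 (I = 33*(-79 + 1/(38 + 39*(-36))) = 33*(-79 + 1/(38 - 1404)) = 33*(-79 + 1/(-1366)) = 33*(-79 - 1/1366) = 33*(-107915/1366) = -3561195/1366 ≈ -2607.0)
((-3 - 44) + I)² = ((-3 - 44) - 3561195/1366)² = (-47 - 3561195/1366)² = (-3625397/1366)² = 13143503407609/1865956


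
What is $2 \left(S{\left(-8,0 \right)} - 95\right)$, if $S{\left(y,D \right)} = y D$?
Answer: $-190$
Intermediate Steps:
$S{\left(y,D \right)} = D y$
$2 \left(S{\left(-8,0 \right)} - 95\right) = 2 \left(0 \left(-8\right) - 95\right) = 2 \left(0 - 95\right) = 2 \left(-95\right) = -190$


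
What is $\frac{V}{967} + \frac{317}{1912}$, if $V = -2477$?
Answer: $- \frac{4429485}{1848904} \approx -2.3957$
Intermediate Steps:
$\frac{V}{967} + \frac{317}{1912} = - \frac{2477}{967} + \frac{317}{1912} = - \frac{4429485}{1848904}$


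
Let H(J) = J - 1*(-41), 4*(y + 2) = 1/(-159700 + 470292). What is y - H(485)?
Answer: -655970303/1242368 ≈ -528.00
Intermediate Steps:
y = -2484735/1242368 (y = -2 + 1/(4*(-159700 + 470292)) = -2 + (¼)/310592 = -2 + (¼)*(1/310592) = -2 + 1/1242368 = -2484735/1242368 ≈ -2.0000)
H(J) = 41 + J (H(J) = J + 41 = 41 + J)
y - H(485) = -2484735/1242368 - (41 + 485) = -2484735/1242368 - 1*526 = -2484735/1242368 - 526 = -655970303/1242368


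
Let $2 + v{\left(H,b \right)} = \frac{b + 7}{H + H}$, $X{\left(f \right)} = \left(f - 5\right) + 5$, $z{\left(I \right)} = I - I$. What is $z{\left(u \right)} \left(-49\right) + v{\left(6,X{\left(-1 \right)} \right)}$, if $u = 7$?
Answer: $- \frac{3}{2} \approx -1.5$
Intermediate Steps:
$z{\left(I \right)} = 0$
$X{\left(f \right)} = f$ ($X{\left(f \right)} = \left(-5 + f\right) + 5 = f$)
$v{\left(H,b \right)} = -2 + \frac{7 + b}{2 H}$ ($v{\left(H,b \right)} = -2 + \frac{b + 7}{H + H} = -2 + \frac{7 + b}{2 H}$)
$z{\left(u \right)} \left(-49\right) + v{\left(6,X{\left(-1 \right)} \right)} = 0 \left(-49\right) + \frac{7 - 1 - 24}{2 \cdot 6} = 0 + \frac{1}{2} \cdot \frac{1}{6} \left(7 - 1 - 24\right) = 0 + \frac{1}{2} \cdot \frac{1}{6} \left(-18\right) = 0 - \frac{3}{2} = - \frac{3}{2}$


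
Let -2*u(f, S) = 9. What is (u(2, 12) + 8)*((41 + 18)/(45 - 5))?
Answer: 413/80 ≈ 5.1625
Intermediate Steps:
u(f, S) = -9/2 (u(f, S) = -½*9 = -9/2)
(u(2, 12) + 8)*((41 + 18)/(45 - 5)) = (-9/2 + 8)*((41 + 18)/(45 - 5)) = 7*(59/40)/2 = 7*(59*(1/40))/2 = (7/2)*(59/40) = 413/80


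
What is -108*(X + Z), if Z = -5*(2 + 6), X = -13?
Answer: 5724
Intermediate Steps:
Z = -40 (Z = -5*8 = -40)
-108*(X + Z) = -108*(-13 - 40) = -108*(-53) = 5724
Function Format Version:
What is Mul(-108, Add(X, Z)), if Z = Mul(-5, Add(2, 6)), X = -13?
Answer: 5724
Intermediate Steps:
Z = -40 (Z = Mul(-5, 8) = -40)
Mul(-108, Add(X, Z)) = Mul(-108, Add(-13, -40)) = Mul(-108, -53) = 5724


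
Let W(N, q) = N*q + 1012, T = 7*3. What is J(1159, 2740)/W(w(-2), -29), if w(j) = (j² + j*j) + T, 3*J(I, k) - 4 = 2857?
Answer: 2861/513 ≈ 5.5770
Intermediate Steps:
J(I, k) = 2861/3 (J(I, k) = 4/3 + (⅓)*2857 = 4/3 + 2857/3 = 2861/3)
T = 21
w(j) = 21 + 2*j² (w(j) = (j² + j*j) + 21 = (j² + j²) + 21 = 2*j² + 21 = 21 + 2*j²)
W(N, q) = 1012 + N*q
J(1159, 2740)/W(w(-2), -29) = 2861/(3*(1012 + (21 + 2*(-2)²)*(-29))) = 2861/(3*(1012 + (21 + 2*4)*(-29))) = 2861/(3*(1012 + (21 + 8)*(-29))) = 2861/(3*(1012 + 29*(-29))) = 2861/(3*(1012 - 841)) = (2861/3)/171 = (2861/3)*(1/171) = 2861/513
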